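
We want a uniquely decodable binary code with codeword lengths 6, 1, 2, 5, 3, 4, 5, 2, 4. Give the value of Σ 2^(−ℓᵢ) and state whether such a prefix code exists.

With common denominator 2^6 = 64: Σ 2^(−ℓᵢ) = 1/64 + 32/64 + 16/64 + 2/64 + 8/64 + 4/64 + 2/64 + 16/64 + 4/64 = 85/64 = 1.328125.
Kraft's inequality requires Σ ≤ 1; here Σ = 1.328125 > 1, so no such prefix code exists.

1.328125; no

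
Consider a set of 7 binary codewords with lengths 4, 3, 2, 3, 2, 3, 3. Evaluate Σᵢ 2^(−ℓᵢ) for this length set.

1.0625

With common denominator 2^4 = 16: Σ 2^(−ℓᵢ) = 1/16 + 2/16 + 4/16 + 2/16 + 4/16 + 2/16 + 2/16 = 17/16 = 1.0625.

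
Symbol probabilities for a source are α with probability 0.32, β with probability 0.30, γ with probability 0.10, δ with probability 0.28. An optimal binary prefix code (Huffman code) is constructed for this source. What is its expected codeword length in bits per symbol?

2 bits/symbol

Repeatedly combine the two least-probable nodes; the expected code length is the sum of the merged weights.
merge 1/10 + 7/25 → 19/50
merge 3/10 + 8/25 → 31/50
merge 19/50 + 31/50 → 1
L = 19/50 + 31/50 + 1 = 2 bits/symbol.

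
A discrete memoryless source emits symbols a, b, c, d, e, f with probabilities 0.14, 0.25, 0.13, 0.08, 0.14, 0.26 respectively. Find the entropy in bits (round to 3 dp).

H = −Σ pᵢ log₂ pᵢ.
−0.14·log₂(0.14) = 0.3971
−0.25·log₂(0.25) = 0.5000
−0.13·log₂(0.13) = 0.3826
−0.08·log₂(0.08) = 0.2915
−0.14·log₂(0.14) = 0.3971
−0.26·log₂(0.26) = 0.5053
Sum ≈ 2.4737 → 2.474 bits.

2.474 bits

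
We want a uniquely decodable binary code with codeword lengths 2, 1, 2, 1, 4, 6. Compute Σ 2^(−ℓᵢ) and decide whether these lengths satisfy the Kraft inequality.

1.578125; no

With common denominator 2^6 = 64: Σ 2^(−ℓᵢ) = 16/64 + 32/64 + 16/64 + 32/64 + 4/64 + 1/64 = 101/64 = 1.578125.
Kraft's inequality requires Σ ≤ 1; here Σ = 1.578125 > 1, so no such prefix code exists.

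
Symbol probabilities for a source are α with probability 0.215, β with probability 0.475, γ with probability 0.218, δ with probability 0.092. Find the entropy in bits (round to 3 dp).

1.783 bits

H = −Σ pᵢ log₂ pᵢ.
−0.215·log₂(0.215) = 0.4768
−0.475·log₂(0.475) = 0.5102
−0.218·log₂(0.218) = 0.4791
−0.092·log₂(0.092) = 0.3167
Sum ≈ 1.7827 → 1.783 bits.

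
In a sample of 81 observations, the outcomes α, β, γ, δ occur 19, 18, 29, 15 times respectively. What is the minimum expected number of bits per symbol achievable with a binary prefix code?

Probabilities are the counts divided by 81.
Repeatedly combine the two least-probable nodes; the expected code length is the sum of the merged weights.
merge 5/27 + 2/9 → 11/27
merge 19/81 + 29/81 → 16/27
merge 11/27 + 16/27 → 1
L = 11/27 + 16/27 + 1 = 2 bits/symbol.

2 bits/symbol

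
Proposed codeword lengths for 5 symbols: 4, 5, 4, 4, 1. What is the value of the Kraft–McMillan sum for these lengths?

0.71875

With common denominator 2^5 = 32: Σ 2^(−ℓᵢ) = 2/32 + 1/32 + 2/32 + 2/32 + 16/32 = 23/32 = 0.71875.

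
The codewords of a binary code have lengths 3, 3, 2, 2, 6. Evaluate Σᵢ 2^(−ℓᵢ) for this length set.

With common denominator 2^6 = 64: Σ 2^(−ℓᵢ) = 8/64 + 8/64 + 16/64 + 16/64 + 1/64 = 49/64 = 0.765625.

0.765625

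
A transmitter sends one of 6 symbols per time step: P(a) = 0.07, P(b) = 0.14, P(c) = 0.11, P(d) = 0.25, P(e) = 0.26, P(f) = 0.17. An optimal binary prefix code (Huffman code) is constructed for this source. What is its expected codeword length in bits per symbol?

Repeatedly combine the two least-probable nodes; the expected code length is the sum of the merged weights.
merge 7/100 + 11/100 → 9/50
merge 7/50 + 17/100 → 31/100
merge 9/50 + 1/4 → 43/100
merge 13/50 + 31/100 → 57/100
merge 43/100 + 57/100 → 1
L = 9/50 + 31/100 + 43/100 + 57/100 + 1 = 249/100 = 2.49 bits/symbol.

2.49 bits/symbol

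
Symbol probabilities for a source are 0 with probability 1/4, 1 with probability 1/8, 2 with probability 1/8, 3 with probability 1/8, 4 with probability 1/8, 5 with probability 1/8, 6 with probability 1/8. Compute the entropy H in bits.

2.75 bits

Each probability is a power of 1/2, so log₂(1/p) is an integer.
H = Σ p·log₂(1/p) = 1/4·2 + 1/8·3 + 1/8·3 + 1/8·3 + 1/8·3 + 1/8·3 + 1/8·3 = 2.75 bits.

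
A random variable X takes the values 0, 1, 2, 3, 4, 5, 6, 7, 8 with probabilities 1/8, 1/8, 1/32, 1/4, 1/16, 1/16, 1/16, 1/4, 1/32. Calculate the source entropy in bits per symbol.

Each probability is a power of 1/2, so log₂(1/p) is an integer.
H = Σ p·log₂(1/p) = 1/8·3 + 1/8·3 + 1/32·5 + 1/4·2 + 1/16·4 + 1/16·4 + 1/16·4 + 1/4·2 + 1/32·5 = 2.8125 bits.

2.8125 bits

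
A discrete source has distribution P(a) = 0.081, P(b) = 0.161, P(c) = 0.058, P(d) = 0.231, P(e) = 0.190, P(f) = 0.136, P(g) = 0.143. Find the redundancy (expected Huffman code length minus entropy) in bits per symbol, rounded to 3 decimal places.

Entropy H = −Σ p log₂ p ≈ 2.6924 bits.
Huffman merges: 29/500+81/1000→139/1000; 17/125+139/1000→11/40; 143/1000+161/1000→38/125; 19/100+231/1000→421/1000; 11/40+38/125→579/1000; 421/1000+579/1000→1. L = 1359/500 ≈ 2.7180.
L − H = 2.7180 − 2.6924 = 0.026 bits.

0.026 bits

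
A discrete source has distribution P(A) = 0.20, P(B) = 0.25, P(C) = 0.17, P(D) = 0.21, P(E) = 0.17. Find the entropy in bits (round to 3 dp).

2.306 bits

H = −Σ pᵢ log₂ pᵢ.
−0.20·log₂(0.20) = 0.4644
−0.25·log₂(0.25) = 0.5000
−0.17·log₂(0.17) = 0.4346
−0.21·log₂(0.21) = 0.4728
−0.17·log₂(0.17) = 0.4346
Sum ≈ 2.3064 → 2.306 bits.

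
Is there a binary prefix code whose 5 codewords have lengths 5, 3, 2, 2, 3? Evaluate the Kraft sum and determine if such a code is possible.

With common denominator 2^5 = 32: Σ 2^(−ℓᵢ) = 1/32 + 4/32 + 8/32 + 8/32 + 4/32 = 25/32 = 0.78125.
Kraft's inequality requires Σ ≤ 1; here Σ = 0.78125 ≤ 1, so such a prefix code exists.

0.78125; yes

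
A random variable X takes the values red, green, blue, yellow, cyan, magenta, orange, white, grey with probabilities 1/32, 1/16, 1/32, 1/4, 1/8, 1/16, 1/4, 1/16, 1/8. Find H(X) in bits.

Each probability is a power of 1/2, so log₂(1/p) is an integer.
H = Σ p·log₂(1/p) = 1/32·5 + 1/16·4 + 1/32·5 + 1/4·2 + 1/8·3 + 1/16·4 + 1/4·2 + 1/16·4 + 1/8·3 = 2.8125 bits.

2.8125 bits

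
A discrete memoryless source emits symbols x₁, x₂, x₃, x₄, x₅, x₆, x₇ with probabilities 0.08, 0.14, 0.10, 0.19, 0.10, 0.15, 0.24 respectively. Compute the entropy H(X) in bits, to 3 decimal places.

H = −Σ pᵢ log₂ pᵢ.
−0.08·log₂(0.08) = 0.2915
−0.14·log₂(0.14) = 0.3971
−0.10·log₂(0.10) = 0.3322
−0.19·log₂(0.19) = 0.4552
−0.10·log₂(0.10) = 0.3322
−0.15·log₂(0.15) = 0.4105
−0.24·log₂(0.24) = 0.4941
Sum ≈ 2.7129 → 2.713 bits.

2.713 bits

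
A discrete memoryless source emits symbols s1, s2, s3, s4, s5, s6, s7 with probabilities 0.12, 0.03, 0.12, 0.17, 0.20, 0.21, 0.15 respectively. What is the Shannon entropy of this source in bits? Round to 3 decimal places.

H = −Σ pᵢ log₂ pᵢ.
−0.12·log₂(0.12) = 0.3671
−0.03·log₂(0.03) = 0.1518
−0.12·log₂(0.12) = 0.3671
−0.17·log₂(0.17) = 0.4346
−0.20·log₂(0.20) = 0.4644
−0.21·log₂(0.21) = 0.4728
−0.15·log₂(0.15) = 0.4105
Sum ≈ 2.6682 → 2.668 bits.

2.668 bits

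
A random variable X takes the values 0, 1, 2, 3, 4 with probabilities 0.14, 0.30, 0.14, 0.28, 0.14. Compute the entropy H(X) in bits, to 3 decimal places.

H = −Σ pᵢ log₂ pᵢ.
−0.14·log₂(0.14) = 0.3971
−0.30·log₂(0.30) = 0.5211
−0.14·log₂(0.14) = 0.3971
−0.28·log₂(0.28) = 0.5142
−0.14·log₂(0.14) = 0.3971
Sum ≈ 2.2266 → 2.227 bits.

2.227 bits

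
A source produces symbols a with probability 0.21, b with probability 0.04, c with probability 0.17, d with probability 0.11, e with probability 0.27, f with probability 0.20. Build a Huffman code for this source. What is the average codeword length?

2.47 bits/symbol

Repeatedly combine the two least-probable nodes; the expected code length is the sum of the merged weights.
merge 1/25 + 11/100 → 3/20
merge 3/20 + 17/100 → 8/25
merge 1/5 + 21/100 → 41/100
merge 27/100 + 8/25 → 59/100
merge 41/100 + 59/100 → 1
L = 3/20 + 8/25 + 41/100 + 59/100 + 1 = 247/100 = 2.47 bits/symbol.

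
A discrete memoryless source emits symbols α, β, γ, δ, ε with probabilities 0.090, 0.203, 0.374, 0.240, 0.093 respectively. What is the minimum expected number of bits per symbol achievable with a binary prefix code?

2.183 bits/symbol

Repeatedly combine the two least-probable nodes; the expected code length is the sum of the merged weights.
merge 9/100 + 93/1000 → 183/1000
merge 183/1000 + 203/1000 → 193/500
merge 6/25 + 187/500 → 307/500
merge 193/500 + 307/500 → 1
L = 183/1000 + 193/500 + 307/500 + 1 = 2183/1000 = 2.183 bits/symbol.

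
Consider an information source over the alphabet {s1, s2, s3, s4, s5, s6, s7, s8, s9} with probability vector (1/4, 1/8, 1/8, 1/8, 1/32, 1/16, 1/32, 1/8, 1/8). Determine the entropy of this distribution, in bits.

2.9375 bits

Each probability is a power of 1/2, so log₂(1/p) is an integer.
H = Σ p·log₂(1/p) = 1/4·2 + 1/8·3 + 1/8·3 + 1/8·3 + 1/32·5 + 1/16·4 + 1/32·5 + 1/8·3 + 1/8·3 = 2.9375 bits.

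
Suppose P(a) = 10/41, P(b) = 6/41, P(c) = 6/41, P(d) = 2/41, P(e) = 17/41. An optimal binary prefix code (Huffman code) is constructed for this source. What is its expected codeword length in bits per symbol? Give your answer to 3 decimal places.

Repeatedly combine the two least-probable nodes; the expected code length is the sum of the merged weights.
merge 2/41 + 6/41 → 8/41
merge 6/41 + 8/41 → 14/41
merge 10/41 + 14/41 → 24/41
merge 17/41 + 24/41 → 1
L = 8/41 + 14/41 + 24/41 + 1 = 87/41 ≈ 2.122 bits/symbol.

2.122 bits/symbol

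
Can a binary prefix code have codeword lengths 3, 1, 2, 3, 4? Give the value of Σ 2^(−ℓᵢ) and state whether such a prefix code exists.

With common denominator 2^4 = 16: Σ 2^(−ℓᵢ) = 2/16 + 8/16 + 4/16 + 2/16 + 1/16 = 17/16 = 1.0625.
Kraft's inequality requires Σ ≤ 1; here Σ = 1.0625 > 1, so no such prefix code exists.

1.0625; no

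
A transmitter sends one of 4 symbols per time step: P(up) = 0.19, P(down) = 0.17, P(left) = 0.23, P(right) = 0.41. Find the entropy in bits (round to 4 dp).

H = −Σ pᵢ log₂ pᵢ.
−0.19·log₂(0.19) = 0.4552
−0.17·log₂(0.17) = 0.4346
−0.23·log₂(0.23) = 0.4877
−0.41·log₂(0.41) = 0.5274
Sum ≈ 1.9049 → 1.9049 bits.

1.9049 bits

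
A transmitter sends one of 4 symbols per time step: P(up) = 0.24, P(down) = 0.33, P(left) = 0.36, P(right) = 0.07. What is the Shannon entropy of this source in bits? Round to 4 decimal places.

H = −Σ pᵢ log₂ pᵢ.
−0.24·log₂(0.24) = 0.4941
−0.33·log₂(0.33) = 0.5278
−0.36·log₂(0.36) = 0.5306
−0.07·log₂(0.07) = 0.2686
Sum ≈ 1.8211 → 1.8211 bits.

1.8211 bits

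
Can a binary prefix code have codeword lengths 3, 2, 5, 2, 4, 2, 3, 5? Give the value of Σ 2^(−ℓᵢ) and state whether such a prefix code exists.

1.125; no

With common denominator 2^5 = 32: Σ 2^(−ℓᵢ) = 4/32 + 8/32 + 1/32 + 8/32 + 2/32 + 8/32 + 4/32 + 1/32 = 36/32 = 1.125.
Kraft's inequality requires Σ ≤ 1; here Σ = 1.125 > 1, so no such prefix code exists.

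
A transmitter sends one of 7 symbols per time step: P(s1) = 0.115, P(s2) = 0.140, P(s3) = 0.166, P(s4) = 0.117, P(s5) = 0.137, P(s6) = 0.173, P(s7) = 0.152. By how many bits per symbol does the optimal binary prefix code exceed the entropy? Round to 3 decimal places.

0.035 bits

Entropy H = −Σ p log₂ p ≈ 2.7921 bits.
Huffman merges: 23/200+117/1000→29/125; 137/1000+7/50→277/1000; 19/125+83/500→159/500; 173/1000+29/125→81/200; 277/1000+159/500→119/200; 81/200+119/200→1. L = 2827/1000 ≈ 2.8270.
L − H = 2.8270 − 2.7921 = 0.035 bits.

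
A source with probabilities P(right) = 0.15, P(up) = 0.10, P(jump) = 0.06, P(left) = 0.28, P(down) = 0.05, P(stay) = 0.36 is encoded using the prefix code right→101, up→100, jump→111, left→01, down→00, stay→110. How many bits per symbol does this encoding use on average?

L̄ = Σ pᵢ·ℓᵢ = 0.15·3 + 0.10·3 + 0.06·3 + 0.28·2 + 0.05·2 + 0.36·3 = 2.67 bits/symbol.

2.67 bits/symbol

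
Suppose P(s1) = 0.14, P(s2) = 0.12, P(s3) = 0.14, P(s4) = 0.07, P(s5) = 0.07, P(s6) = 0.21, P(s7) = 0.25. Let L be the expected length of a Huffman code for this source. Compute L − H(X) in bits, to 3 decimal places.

Entropy H = −Σ p log₂ p ≈ 2.6712 bits.
Huffman merges: 7/100+7/100→7/50; 3/25+7/50→13/50; 7/50+7/50→7/25; 21/100+1/4→23/50; 13/50+7/25→27/50; 23/50+27/50→1. L = 67/25 ≈ 2.6800.
L − H = 2.6800 − 2.6712 = 0.009 bits.

0.009 bits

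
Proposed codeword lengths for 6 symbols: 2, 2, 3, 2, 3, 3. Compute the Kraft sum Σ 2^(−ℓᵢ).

1.125

With common denominator 2^3 = 8: Σ 2^(−ℓᵢ) = 2/8 + 2/8 + 1/8 + 2/8 + 1/8 + 1/8 = 9/8 = 1.125.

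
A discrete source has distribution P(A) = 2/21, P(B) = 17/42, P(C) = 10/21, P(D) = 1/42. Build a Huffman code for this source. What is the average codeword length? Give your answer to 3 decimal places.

1.643 bits/symbol

Repeatedly combine the two least-probable nodes; the expected code length is the sum of the merged weights.
merge 1/42 + 2/21 → 5/42
merge 5/42 + 17/42 → 11/21
merge 10/21 + 11/21 → 1
L = 5/42 + 11/21 + 1 = 23/14 ≈ 1.643 bits/symbol.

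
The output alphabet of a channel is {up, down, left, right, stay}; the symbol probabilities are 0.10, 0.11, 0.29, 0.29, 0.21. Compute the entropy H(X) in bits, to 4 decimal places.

2.1911 bits

H = −Σ pᵢ log₂ pᵢ.
−0.10·log₂(0.10) = 0.3322
−0.11·log₂(0.11) = 0.3503
−0.29·log₂(0.29) = 0.5179
−0.29·log₂(0.29) = 0.5179
−0.21·log₂(0.21) = 0.4728
Sum ≈ 2.1911 → 2.1911 bits.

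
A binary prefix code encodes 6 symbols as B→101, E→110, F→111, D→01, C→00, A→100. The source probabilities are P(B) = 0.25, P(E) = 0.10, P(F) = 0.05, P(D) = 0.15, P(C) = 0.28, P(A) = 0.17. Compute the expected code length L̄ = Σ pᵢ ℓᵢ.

L̄ = Σ pᵢ·ℓᵢ = 0.25·3 + 0.10·3 + 0.05·3 + 0.15·2 + 0.28·2 + 0.17·3 = 2.57 bits/symbol.

2.57 bits/symbol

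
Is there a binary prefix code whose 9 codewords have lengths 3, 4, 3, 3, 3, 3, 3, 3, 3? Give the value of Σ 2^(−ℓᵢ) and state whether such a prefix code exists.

1.0625; no

With common denominator 2^4 = 16: Σ 2^(−ℓᵢ) = 2/16 + 1/16 + 2/16 + 2/16 + 2/16 + 2/16 + 2/16 + 2/16 + 2/16 = 17/16 = 1.0625.
Kraft's inequality requires Σ ≤ 1; here Σ = 1.0625 > 1, so no such prefix code exists.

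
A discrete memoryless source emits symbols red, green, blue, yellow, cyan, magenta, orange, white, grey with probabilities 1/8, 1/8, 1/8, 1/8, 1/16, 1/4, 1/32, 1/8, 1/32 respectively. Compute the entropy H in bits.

2.9375 bits

Each probability is a power of 1/2, so log₂(1/p) is an integer.
H = Σ p·log₂(1/p) = 1/8·3 + 1/8·3 + 1/8·3 + 1/8·3 + 1/16·4 + 1/4·2 + 1/32·5 + 1/8·3 + 1/32·5 = 2.9375 bits.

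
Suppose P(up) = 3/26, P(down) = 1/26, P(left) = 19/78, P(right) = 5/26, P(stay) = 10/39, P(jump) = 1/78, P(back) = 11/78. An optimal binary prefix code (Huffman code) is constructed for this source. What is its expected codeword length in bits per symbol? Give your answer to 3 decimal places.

2.526 bits/symbol

Repeatedly combine the two least-probable nodes; the expected code length is the sum of the merged weights.
merge 1/78 + 1/26 → 2/39
merge 2/39 + 3/26 → 1/6
merge 11/78 + 1/6 → 4/13
merge 5/26 + 19/78 → 17/39
merge 10/39 + 4/13 → 22/39
merge 17/39 + 22/39 → 1
L = 2/39 + 1/6 + 4/13 + 17/39 + 22/39 + 1 = 197/78 ≈ 2.526 bits/symbol.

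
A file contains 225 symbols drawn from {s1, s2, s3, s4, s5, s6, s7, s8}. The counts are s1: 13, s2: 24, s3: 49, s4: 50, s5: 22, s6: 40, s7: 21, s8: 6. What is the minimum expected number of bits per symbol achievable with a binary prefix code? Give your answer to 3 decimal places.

2.822 bits/symbol

Probabilities are the counts divided by 225.
Repeatedly combine the two least-probable nodes; the expected code length is the sum of the merged weights.
merge 2/75 + 13/225 → 19/225
merge 19/225 + 7/75 → 8/45
merge 22/225 + 8/75 → 46/225
merge 8/45 + 8/45 → 16/45
merge 46/225 + 49/225 → 19/45
merge 2/9 + 16/45 → 26/45
merge 19/45 + 26/45 → 1
L = 19/225 + 8/45 + 46/225 + 16/45 + 19/45 + 26/45 + 1 = 127/45 ≈ 2.822 bits/symbol.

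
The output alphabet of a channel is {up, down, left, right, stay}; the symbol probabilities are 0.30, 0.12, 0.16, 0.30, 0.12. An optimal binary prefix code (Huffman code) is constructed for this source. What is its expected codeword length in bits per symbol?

2.24 bits/symbol

Repeatedly combine the two least-probable nodes; the expected code length is the sum of the merged weights.
merge 3/25 + 3/25 → 6/25
merge 4/25 + 6/25 → 2/5
merge 3/10 + 3/10 → 3/5
merge 2/5 + 3/5 → 1
L = 6/25 + 2/5 + 3/5 + 1 = 56/25 = 2.24 bits/symbol.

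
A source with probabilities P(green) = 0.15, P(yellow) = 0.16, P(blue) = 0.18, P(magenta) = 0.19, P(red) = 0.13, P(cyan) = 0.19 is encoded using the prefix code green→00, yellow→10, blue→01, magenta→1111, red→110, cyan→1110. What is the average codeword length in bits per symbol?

L̄ = Σ pᵢ·ℓᵢ = 0.15·2 + 0.16·2 + 0.18·2 + 0.19·4 + 0.13·3 + 0.19·4 = 2.89 bits/symbol.

2.89 bits/symbol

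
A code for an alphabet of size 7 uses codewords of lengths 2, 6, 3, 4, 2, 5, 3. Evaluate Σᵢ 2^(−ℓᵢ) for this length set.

With common denominator 2^6 = 64: Σ 2^(−ℓᵢ) = 16/64 + 1/64 + 8/64 + 4/64 + 16/64 + 2/64 + 8/64 = 55/64 = 0.859375.

0.859375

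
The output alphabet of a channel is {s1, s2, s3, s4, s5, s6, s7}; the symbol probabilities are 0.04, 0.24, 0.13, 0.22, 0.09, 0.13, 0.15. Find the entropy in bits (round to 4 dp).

2.6489 bits

H = −Σ pᵢ log₂ pᵢ.
−0.04·log₂(0.04) = 0.1858
−0.24·log₂(0.24) = 0.4941
−0.13·log₂(0.13) = 0.3826
−0.22·log₂(0.22) = 0.4806
−0.09·log₂(0.09) = 0.3127
−0.13·log₂(0.13) = 0.3826
−0.15·log₂(0.15) = 0.4105
Sum ≈ 2.6489 → 2.6489 bits.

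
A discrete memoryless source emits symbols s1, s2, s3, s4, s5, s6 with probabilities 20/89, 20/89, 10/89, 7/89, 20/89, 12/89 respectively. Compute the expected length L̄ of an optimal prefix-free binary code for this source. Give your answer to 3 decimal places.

2.517 bits/symbol

Repeatedly combine the two least-probable nodes; the expected code length is the sum of the merged weights.
merge 7/89 + 10/89 → 17/89
merge 12/89 + 17/89 → 29/89
merge 20/89 + 20/89 → 40/89
merge 20/89 + 29/89 → 49/89
merge 40/89 + 49/89 → 1
L = 17/89 + 29/89 + 40/89 + 49/89 + 1 = 224/89 ≈ 2.517 bits/symbol.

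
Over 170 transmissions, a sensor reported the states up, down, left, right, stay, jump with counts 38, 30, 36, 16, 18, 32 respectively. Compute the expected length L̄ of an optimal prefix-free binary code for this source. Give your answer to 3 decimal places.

2.565 bits/symbol

Probabilities are the counts divided by 170.
Repeatedly combine the two least-probable nodes; the expected code length is the sum of the merged weights.
merge 8/85 + 9/85 → 1/5
merge 3/17 + 16/85 → 31/85
merge 1/5 + 18/85 → 7/17
merge 19/85 + 31/85 → 10/17
merge 7/17 + 10/17 → 1
L = 1/5 + 31/85 + 7/17 + 10/17 + 1 = 218/85 ≈ 2.565 bits/symbol.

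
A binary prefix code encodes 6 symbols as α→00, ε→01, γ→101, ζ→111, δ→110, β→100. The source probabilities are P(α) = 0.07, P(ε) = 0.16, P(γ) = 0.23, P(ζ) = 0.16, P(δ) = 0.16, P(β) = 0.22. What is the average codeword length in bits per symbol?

L̄ = Σ pᵢ·ℓᵢ = 0.07·2 + 0.16·2 + 0.23·3 + 0.16·3 + 0.16·3 + 0.22·3 = 2.77 bits/symbol.

2.77 bits/symbol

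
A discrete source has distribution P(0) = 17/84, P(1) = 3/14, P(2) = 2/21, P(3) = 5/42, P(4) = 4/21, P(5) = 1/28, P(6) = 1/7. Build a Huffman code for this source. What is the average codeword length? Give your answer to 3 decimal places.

2.714 bits/symbol

Repeatedly combine the two least-probable nodes; the expected code length is the sum of the merged weights.
merge 1/28 + 2/21 → 11/84
merge 5/42 + 11/84 → 1/4
merge 1/7 + 4/21 → 1/3
merge 17/84 + 3/14 → 5/12
merge 1/4 + 1/3 → 7/12
merge 5/12 + 7/12 → 1
L = 11/84 + 1/4 + 1/3 + 5/12 + 7/12 + 1 = 19/7 ≈ 2.714 bits/symbol.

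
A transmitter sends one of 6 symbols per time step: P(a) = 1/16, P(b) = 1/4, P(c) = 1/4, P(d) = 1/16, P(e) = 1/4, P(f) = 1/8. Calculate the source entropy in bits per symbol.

Each probability is a power of 1/2, so log₂(1/p) is an integer.
H = Σ p·log₂(1/p) = 1/16·4 + 1/4·2 + 1/4·2 + 1/16·4 + 1/4·2 + 1/8·3 = 2.375 bits.

2.375 bits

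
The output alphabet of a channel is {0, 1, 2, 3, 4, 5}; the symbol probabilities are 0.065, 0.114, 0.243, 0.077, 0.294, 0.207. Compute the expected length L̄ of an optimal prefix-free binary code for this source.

2.398 bits/symbol

Repeatedly combine the two least-probable nodes; the expected code length is the sum of the merged weights.
merge 13/200 + 77/1000 → 71/500
merge 57/500 + 71/500 → 32/125
merge 207/1000 + 243/1000 → 9/20
merge 32/125 + 147/500 → 11/20
merge 9/20 + 11/20 → 1
L = 71/500 + 32/125 + 9/20 + 11/20 + 1 = 1199/500 = 2.398 bits/symbol.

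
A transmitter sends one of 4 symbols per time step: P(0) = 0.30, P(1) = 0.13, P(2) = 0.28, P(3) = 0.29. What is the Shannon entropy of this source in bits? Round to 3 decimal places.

1.936 bits

H = −Σ pᵢ log₂ pᵢ.
−0.30·log₂(0.30) = 0.5211
−0.13·log₂(0.13) = 0.3826
−0.28·log₂(0.28) = 0.5142
−0.29·log₂(0.29) = 0.5179
Sum ≈ 1.9359 → 1.936 bits.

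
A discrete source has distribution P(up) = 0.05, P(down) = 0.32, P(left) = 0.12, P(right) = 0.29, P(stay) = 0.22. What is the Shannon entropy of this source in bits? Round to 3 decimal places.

H = −Σ pᵢ log₂ pᵢ.
−0.05·log₂(0.05) = 0.2161
−0.32·log₂(0.32) = 0.5260
−0.12·log₂(0.12) = 0.3671
−0.29·log₂(0.29) = 0.5179
−0.22·log₂(0.22) = 0.4806
Sum ≈ 2.1077 → 2.108 bits.

2.108 bits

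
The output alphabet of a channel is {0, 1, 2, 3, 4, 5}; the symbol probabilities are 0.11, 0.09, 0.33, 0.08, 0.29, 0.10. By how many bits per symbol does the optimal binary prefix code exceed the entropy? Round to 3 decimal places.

Entropy H = −Σ p log₂ p ≈ 2.3324 bits.
Huffman merges: 2/25+9/100→17/100; 1/10+11/100→21/100; 17/100+21/100→19/50; 29/100+33/100→31/50; 19/50+31/50→1. L = 119/50 ≈ 2.3800.
L − H = 2.3800 − 2.3324 = 0.048 bits.

0.048 bits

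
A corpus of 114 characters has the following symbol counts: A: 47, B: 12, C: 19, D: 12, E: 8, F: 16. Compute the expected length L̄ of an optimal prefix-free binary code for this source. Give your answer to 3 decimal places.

2.351 bits/symbol

Probabilities are the counts divided by 114.
Repeatedly combine the two least-probable nodes; the expected code length is the sum of the merged weights.
merge 4/57 + 2/19 → 10/57
merge 2/19 + 8/57 → 14/57
merge 1/6 + 10/57 → 13/38
merge 14/57 + 13/38 → 67/114
merge 47/114 + 67/114 → 1
L = 10/57 + 14/57 + 13/38 + 67/114 + 1 = 134/57 ≈ 2.351 bits/symbol.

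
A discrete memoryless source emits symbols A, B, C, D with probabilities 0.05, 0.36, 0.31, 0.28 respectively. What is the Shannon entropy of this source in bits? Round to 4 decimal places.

H = −Σ pᵢ log₂ pᵢ.
−0.05·log₂(0.05) = 0.2161
−0.36·log₂(0.36) = 0.5306
−0.31·log₂(0.31) = 0.5238
−0.28·log₂(0.28) = 0.5142
Sum ≈ 1.7847 → 1.7847 bits.

1.7847 bits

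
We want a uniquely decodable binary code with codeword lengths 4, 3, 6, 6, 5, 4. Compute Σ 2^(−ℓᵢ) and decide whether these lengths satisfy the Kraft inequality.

With common denominator 2^6 = 64: Σ 2^(−ℓᵢ) = 4/64 + 8/64 + 1/64 + 1/64 + 2/64 + 4/64 = 20/64 = 0.3125.
Kraft's inequality requires Σ ≤ 1; here Σ = 0.3125 ≤ 1, so such a prefix code exists.

0.3125; yes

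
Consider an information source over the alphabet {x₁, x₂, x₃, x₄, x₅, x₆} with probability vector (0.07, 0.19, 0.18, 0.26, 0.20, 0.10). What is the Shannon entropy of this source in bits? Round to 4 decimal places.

H = −Σ pᵢ log₂ pᵢ.
−0.07·log₂(0.07) = 0.2686
−0.19·log₂(0.19) = 0.4552
−0.18·log₂(0.18) = 0.4453
−0.26·log₂(0.26) = 0.5053
−0.20·log₂(0.20) = 0.4644
−0.10·log₂(0.10) = 0.3322
Sum ≈ 2.4710 → 2.4710 bits.

2.4710 bits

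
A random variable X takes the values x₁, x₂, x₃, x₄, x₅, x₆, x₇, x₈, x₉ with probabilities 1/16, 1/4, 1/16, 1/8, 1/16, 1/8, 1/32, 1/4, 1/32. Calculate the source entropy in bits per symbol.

2.8125 bits

Each probability is a power of 1/2, so log₂(1/p) is an integer.
H = Σ p·log₂(1/p) = 1/16·4 + 1/4·2 + 1/16·4 + 1/8·3 + 1/16·4 + 1/8·3 + 1/32·5 + 1/4·2 + 1/32·5 = 2.8125 bits.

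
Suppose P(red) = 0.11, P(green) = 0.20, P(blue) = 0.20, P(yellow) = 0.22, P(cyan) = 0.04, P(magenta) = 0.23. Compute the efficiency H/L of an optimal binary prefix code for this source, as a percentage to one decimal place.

97.3%

Entropy H = −Σ p log₂ p ≈ 2.4331 bits.
Huffman merges: 1/25+11/100→3/20; 3/20+1/5→7/20; 1/5+11/50→21/50; 23/100+7/20→29/50; 21/50+29/50→1. L = 5/2 ≈ 2.5000.
Efficiency = H/L = 2.4331/2.5000 = 97.3%.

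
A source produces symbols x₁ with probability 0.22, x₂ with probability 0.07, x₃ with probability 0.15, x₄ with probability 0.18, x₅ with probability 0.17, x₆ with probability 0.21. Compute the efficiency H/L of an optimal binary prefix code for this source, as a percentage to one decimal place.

97.8%

Entropy H = −Σ p log₂ p ≈ 2.5124 bits.
Huffman merges: 7/100+3/20→11/50; 17/100+9/50→7/20; 21/100+11/50→43/100; 11/50+7/20→57/100; 43/100+57/100→1. L = 257/100 ≈ 2.5700.
Efficiency = H/L = 2.5124/2.5700 = 97.8%.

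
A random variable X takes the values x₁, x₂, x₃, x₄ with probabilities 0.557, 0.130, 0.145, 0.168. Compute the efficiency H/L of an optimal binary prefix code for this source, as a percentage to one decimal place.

Entropy H = −Σ p log₂ p ≈ 1.6892 bits.
Huffman merges: 13/100+29/200→11/40; 21/125+11/40→443/1000; 443/1000+557/1000→1. L = 859/500 ≈ 1.7180.
Efficiency = H/L = 1.6892/1.7180 = 98.3%.

98.3%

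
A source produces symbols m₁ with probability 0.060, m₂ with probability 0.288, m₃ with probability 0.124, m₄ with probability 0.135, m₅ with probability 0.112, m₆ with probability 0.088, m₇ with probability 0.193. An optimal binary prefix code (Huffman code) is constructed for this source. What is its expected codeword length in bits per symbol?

2.667 bits/symbol

Repeatedly combine the two least-probable nodes; the expected code length is the sum of the merged weights.
merge 3/50 + 11/125 → 37/250
merge 14/125 + 31/250 → 59/250
merge 27/200 + 37/250 → 283/1000
merge 193/1000 + 59/250 → 429/1000
merge 283/1000 + 36/125 → 571/1000
merge 429/1000 + 571/1000 → 1
L = 37/250 + 59/250 + 283/1000 + 429/1000 + 571/1000 + 1 = 2667/1000 = 2.667 bits/symbol.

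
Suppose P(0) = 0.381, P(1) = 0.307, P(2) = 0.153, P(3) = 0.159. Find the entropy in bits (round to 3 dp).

H = −Σ pᵢ log₂ pᵢ.
−0.381·log₂(0.381) = 0.5304
−0.307·log₂(0.307) = 0.5230
−0.153·log₂(0.153) = 0.4144
−0.159·log₂(0.159) = 0.4218
Sum ≈ 1.8896 → 1.890 bits.

1.890 bits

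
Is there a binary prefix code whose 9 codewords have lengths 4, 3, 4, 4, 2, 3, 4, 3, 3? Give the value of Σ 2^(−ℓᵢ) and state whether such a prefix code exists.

1; yes

With common denominator 2^4 = 16: Σ 2^(−ℓᵢ) = 1/16 + 2/16 + 1/16 + 1/16 + 4/16 + 2/16 + 1/16 + 2/16 + 2/16 = 16/16 = 1.
Kraft's inequality requires Σ ≤ 1; here Σ = 1 ≤ 1, so such a prefix code exists.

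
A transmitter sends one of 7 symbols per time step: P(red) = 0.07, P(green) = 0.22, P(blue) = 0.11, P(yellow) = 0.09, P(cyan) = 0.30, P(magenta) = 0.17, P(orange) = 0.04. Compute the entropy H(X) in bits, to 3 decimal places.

2.553 bits

H = −Σ pᵢ log₂ pᵢ.
−0.07·log₂(0.07) = 0.2686
−0.22·log₂(0.22) = 0.4806
−0.11·log₂(0.11) = 0.3503
−0.09·log₂(0.09) = 0.3127
−0.30·log₂(0.30) = 0.5211
−0.17·log₂(0.17) = 0.4346
−0.04·log₂(0.04) = 0.1858
Sum ≈ 2.5535 → 2.553 bits.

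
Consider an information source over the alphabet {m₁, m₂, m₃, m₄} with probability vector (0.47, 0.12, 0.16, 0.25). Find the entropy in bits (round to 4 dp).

1.8020 bits

H = −Σ pᵢ log₂ pᵢ.
−0.47·log₂(0.47) = 0.5120
−0.12·log₂(0.12) = 0.3671
−0.16·log₂(0.16) = 0.4230
−0.25·log₂(0.25) = 0.5000
Sum ≈ 1.8020 → 1.8020 bits.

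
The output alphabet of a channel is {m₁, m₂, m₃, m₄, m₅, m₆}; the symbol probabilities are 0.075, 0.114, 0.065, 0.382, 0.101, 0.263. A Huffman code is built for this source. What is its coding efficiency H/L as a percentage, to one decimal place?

97.3%

Entropy H = −Σ p log₂ p ≈ 2.2649 bits.
Huffman merges: 13/200+3/40→7/50; 101/1000+57/500→43/200; 7/50+43/200→71/200; 263/1000+71/200→309/500; 191/500+309/500→1. L = 291/125 ≈ 2.3280.
Efficiency = H/L = 2.2649/2.3280 = 97.3%.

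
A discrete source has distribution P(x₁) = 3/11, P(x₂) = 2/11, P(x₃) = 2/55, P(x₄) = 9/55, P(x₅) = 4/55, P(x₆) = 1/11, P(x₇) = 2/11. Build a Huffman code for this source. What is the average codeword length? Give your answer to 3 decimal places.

Repeatedly combine the two least-probable nodes; the expected code length is the sum of the merged weights.
merge 2/55 + 4/55 → 6/55
merge 1/11 + 6/55 → 1/5
merge 9/55 + 2/11 → 19/55
merge 2/11 + 1/5 → 21/55
merge 3/11 + 19/55 → 34/55
merge 21/55 + 34/55 → 1
L = 6/55 + 1/5 + 19/55 + 21/55 + 34/55 + 1 = 146/55 ≈ 2.655 bits/symbol.

2.655 bits/symbol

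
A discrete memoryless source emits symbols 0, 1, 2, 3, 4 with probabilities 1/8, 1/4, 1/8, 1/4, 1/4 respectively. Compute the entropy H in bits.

2.25 bits

Each probability is a power of 1/2, so log₂(1/p) is an integer.
H = Σ p·log₂(1/p) = 1/8·3 + 1/4·2 + 1/8·3 + 1/4·2 + 1/4·2 = 2.25 bits.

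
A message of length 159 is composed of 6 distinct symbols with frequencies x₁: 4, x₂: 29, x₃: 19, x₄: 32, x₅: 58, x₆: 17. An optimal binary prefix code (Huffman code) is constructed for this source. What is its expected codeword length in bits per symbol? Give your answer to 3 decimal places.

Probabilities are the counts divided by 159.
Repeatedly combine the two least-probable nodes; the expected code length is the sum of the merged weights.
merge 4/159 + 17/159 → 7/53
merge 19/159 + 7/53 → 40/159
merge 29/159 + 32/159 → 61/159
merge 40/159 + 58/159 → 98/159
merge 61/159 + 98/159 → 1
L = 7/53 + 40/159 + 61/159 + 98/159 + 1 = 379/159 ≈ 2.384 bits/symbol.

2.384 bits/symbol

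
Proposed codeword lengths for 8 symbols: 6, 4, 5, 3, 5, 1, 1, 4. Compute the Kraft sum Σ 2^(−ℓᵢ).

1.328125

With common denominator 2^6 = 64: Σ 2^(−ℓᵢ) = 1/64 + 4/64 + 2/64 + 8/64 + 2/64 + 32/64 + 32/64 + 4/64 = 85/64 = 1.328125.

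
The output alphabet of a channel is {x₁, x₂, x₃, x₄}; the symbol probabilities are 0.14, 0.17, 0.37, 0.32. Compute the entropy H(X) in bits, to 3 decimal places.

1.888 bits

H = −Σ pᵢ log₂ pᵢ.
−0.14·log₂(0.14) = 0.3971
−0.17·log₂(0.17) = 0.4346
−0.37·log₂(0.37) = 0.5307
−0.32·log₂(0.32) = 0.5260
Sum ≈ 1.8885 → 1.888 bits.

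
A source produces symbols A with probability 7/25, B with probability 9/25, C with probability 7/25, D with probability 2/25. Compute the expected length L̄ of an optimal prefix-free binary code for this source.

2 bits/symbol

Repeatedly combine the two least-probable nodes; the expected code length is the sum of the merged weights.
merge 2/25 + 7/25 → 9/25
merge 7/25 + 9/25 → 16/25
merge 9/25 + 16/25 → 1
L = 9/25 + 16/25 + 1 = 2 bits/symbol.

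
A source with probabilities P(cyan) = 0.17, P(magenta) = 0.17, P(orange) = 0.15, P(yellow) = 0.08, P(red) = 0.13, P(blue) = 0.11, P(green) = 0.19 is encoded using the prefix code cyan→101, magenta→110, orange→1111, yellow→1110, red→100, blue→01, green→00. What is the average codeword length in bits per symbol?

L̄ = Σ pᵢ·ℓᵢ = 0.17·3 + 0.17·3 + 0.15·4 + 0.08·4 + 0.13·3 + 0.11·2 + 0.19·2 = 2.93 bits/symbol.

2.93 bits/symbol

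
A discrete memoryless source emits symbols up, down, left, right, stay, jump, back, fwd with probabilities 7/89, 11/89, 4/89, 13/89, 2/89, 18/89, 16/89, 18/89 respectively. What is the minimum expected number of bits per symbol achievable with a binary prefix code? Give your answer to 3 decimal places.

2.809 bits/symbol

Repeatedly combine the two least-probable nodes; the expected code length is the sum of the merged weights.
merge 2/89 + 4/89 → 6/89
merge 6/89 + 7/89 → 13/89
merge 11/89 + 13/89 → 24/89
merge 13/89 + 16/89 → 29/89
merge 18/89 + 18/89 → 36/89
merge 24/89 + 29/89 → 53/89
merge 36/89 + 53/89 → 1
L = 6/89 + 13/89 + 24/89 + 29/89 + 36/89 + 53/89 + 1 = 250/89 ≈ 2.809 bits/symbol.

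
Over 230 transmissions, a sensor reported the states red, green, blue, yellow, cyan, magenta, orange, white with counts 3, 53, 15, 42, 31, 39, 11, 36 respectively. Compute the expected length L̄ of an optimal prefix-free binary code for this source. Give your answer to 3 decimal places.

Probabilities are the counts divided by 230.
Repeatedly combine the two least-probable nodes; the expected code length is the sum of the merged weights.
merge 3/230 + 11/230 → 7/115
merge 7/115 + 3/46 → 29/230
merge 29/230 + 31/230 → 6/23
merge 18/115 + 39/230 → 15/46
merge 21/115 + 53/230 → 19/46
merge 6/23 + 15/46 → 27/46
merge 19/46 + 27/46 → 1
L = 7/115 + 29/230 + 6/23 + 15/46 + 19/46 + 27/46 + 1 = 319/115 ≈ 2.774 bits/symbol.

2.774 bits/symbol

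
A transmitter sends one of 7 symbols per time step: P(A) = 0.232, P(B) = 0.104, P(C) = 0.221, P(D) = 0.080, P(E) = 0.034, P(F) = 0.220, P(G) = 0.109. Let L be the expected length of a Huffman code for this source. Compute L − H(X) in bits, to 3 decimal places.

0.058 bits

Entropy H = −Σ p log₂ p ≈ 2.5964 bits.
Huffman merges: 17/500+2/25→57/500; 13/125+109/1000→213/1000; 57/500+213/1000→327/1000; 11/50+221/1000→441/1000; 29/125+327/1000→559/1000; 441/1000+559/1000→1. L = 1327/500 ≈ 2.6540.
L − H = 2.6540 − 2.5964 = 0.058 bits.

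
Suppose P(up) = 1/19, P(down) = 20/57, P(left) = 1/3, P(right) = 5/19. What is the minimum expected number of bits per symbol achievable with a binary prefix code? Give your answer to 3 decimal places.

Repeatedly combine the two least-probable nodes; the expected code length is the sum of the merged weights.
merge 1/19 + 5/19 → 6/19
merge 6/19 + 1/3 → 37/57
merge 20/57 + 37/57 → 1
L = 6/19 + 37/57 + 1 = 112/57 ≈ 1.965 bits/symbol.

1.965 bits/symbol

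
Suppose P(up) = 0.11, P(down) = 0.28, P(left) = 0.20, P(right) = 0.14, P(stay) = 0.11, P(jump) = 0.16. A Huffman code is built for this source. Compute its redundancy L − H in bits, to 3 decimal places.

Entropy H = −Σ p log₂ p ≈ 2.4993 bits.
Huffman merges: 11/100+11/100→11/50; 7/50+4/25→3/10; 1/5+11/50→21/50; 7/25+3/10→29/50; 21/50+29/50→1. L = 63/25 ≈ 2.5200.
L − H = 2.5200 − 2.4993 = 0.021 bits.

0.021 bits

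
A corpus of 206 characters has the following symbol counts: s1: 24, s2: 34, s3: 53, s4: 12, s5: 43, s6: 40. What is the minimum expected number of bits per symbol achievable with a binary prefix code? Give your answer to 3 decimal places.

2.515 bits/symbol

Probabilities are the counts divided by 206.
Repeatedly combine the two least-probable nodes; the expected code length is the sum of the merged weights.
merge 6/103 + 12/103 → 18/103
merge 17/103 + 18/103 → 35/103
merge 20/103 + 43/206 → 83/206
merge 53/206 + 35/103 → 123/206
merge 83/206 + 123/206 → 1
L = 18/103 + 35/103 + 83/206 + 123/206 + 1 = 259/103 ≈ 2.515 bits/symbol.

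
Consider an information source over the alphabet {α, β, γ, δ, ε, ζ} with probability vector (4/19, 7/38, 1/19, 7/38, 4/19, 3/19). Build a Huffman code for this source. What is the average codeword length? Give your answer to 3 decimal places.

Repeatedly combine the two least-probable nodes; the expected code length is the sum of the merged weights.
merge 1/19 + 3/19 → 4/19
merge 7/38 + 7/38 → 7/19
merge 4/19 + 4/19 → 8/19
merge 4/19 + 7/19 → 11/19
merge 8/19 + 11/19 → 1
L = 4/19 + 7/19 + 8/19 + 11/19 + 1 = 49/19 ≈ 2.579 bits/symbol.

2.579 bits/symbol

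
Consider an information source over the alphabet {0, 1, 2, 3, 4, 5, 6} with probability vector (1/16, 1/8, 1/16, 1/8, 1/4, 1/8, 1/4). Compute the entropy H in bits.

Each probability is a power of 1/2, so log₂(1/p) is an integer.
H = Σ p·log₂(1/p) = 1/16·4 + 1/8·3 + 1/16·4 + 1/8·3 + 1/4·2 + 1/8·3 + 1/4·2 = 2.625 bits.

2.625 bits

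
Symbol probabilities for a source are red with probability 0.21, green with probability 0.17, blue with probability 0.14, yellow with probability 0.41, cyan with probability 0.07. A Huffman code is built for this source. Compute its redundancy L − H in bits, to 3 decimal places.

0.080 bits

Entropy H = −Σ p log₂ p ≈ 2.1005 bits.
Huffman merges: 7/100+7/50→21/100; 17/100+21/100→19/50; 21/100+19/50→59/100; 41/100+59/100→1. L = 109/50 ≈ 2.1800.
L − H = 2.1800 − 2.1005 = 0.080 bits.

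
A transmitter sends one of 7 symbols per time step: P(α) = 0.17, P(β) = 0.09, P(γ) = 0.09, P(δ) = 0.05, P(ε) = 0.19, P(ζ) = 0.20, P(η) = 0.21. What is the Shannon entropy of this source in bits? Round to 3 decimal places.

H = −Σ pᵢ log₂ pᵢ.
−0.17·log₂(0.17) = 0.4346
−0.09·log₂(0.09) = 0.3127
−0.09·log₂(0.09) = 0.3127
−0.05·log₂(0.05) = 0.2161
−0.19·log₂(0.19) = 0.4552
−0.20·log₂(0.20) = 0.4644
−0.21·log₂(0.21) = 0.4728
Sum ≈ 2.6684 → 2.668 bits.

2.668 bits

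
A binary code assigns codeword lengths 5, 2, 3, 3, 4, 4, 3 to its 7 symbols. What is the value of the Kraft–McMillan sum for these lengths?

0.78125

With common denominator 2^5 = 32: Σ 2^(−ℓᵢ) = 1/32 + 8/32 + 4/32 + 4/32 + 2/32 + 2/32 + 4/32 = 25/32 = 0.78125.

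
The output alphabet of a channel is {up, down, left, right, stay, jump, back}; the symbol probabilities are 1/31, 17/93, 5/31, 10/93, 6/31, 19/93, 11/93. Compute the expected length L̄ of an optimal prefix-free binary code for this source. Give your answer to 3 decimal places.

2.742 bits/symbol

Repeatedly combine the two least-probable nodes; the expected code length is the sum of the merged weights.
merge 1/31 + 10/93 → 13/93
merge 11/93 + 13/93 → 8/31
merge 5/31 + 17/93 → 32/93
merge 6/31 + 19/93 → 37/93
merge 8/31 + 32/93 → 56/93
merge 37/93 + 56/93 → 1
L = 13/93 + 8/31 + 32/93 + 37/93 + 56/93 + 1 = 85/31 ≈ 2.742 bits/symbol.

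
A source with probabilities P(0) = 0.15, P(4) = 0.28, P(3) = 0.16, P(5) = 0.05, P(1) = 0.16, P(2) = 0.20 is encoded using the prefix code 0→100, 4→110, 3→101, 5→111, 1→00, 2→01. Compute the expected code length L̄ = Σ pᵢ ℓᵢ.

L̄ = Σ pᵢ·ℓᵢ = 0.15·3 + 0.28·3 + 0.16·3 + 0.05·3 + 0.16·2 + 0.20·2 = 2.64 bits/symbol.

2.64 bits/symbol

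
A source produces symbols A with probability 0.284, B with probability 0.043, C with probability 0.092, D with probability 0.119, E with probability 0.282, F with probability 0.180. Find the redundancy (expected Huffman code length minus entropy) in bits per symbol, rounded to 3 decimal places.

0.036 bits

Entropy H = −Σ p log₂ p ≈ 2.3534 bits.
Huffman merges: 43/1000+23/250→27/200; 119/1000+27/200→127/500; 9/50+127/500→217/500; 141/500+71/250→283/500; 217/500+283/500→1. L = 2389/1000 ≈ 2.3890.
L − H = 2.3890 − 2.3534 = 0.036 bits.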